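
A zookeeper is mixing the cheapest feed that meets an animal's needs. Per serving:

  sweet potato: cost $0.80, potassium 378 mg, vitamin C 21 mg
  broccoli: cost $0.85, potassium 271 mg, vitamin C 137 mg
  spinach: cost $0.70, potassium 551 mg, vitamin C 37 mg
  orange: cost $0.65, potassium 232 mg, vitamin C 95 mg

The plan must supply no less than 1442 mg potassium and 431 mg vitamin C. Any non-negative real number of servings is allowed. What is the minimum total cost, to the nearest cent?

$3.25

sweet potato only: max(1442/378, 431/21) = 20.52 servings → $16.42.
broccoli only: max(1442/271, 431/137) = 5.321 servings → $4.52.
spinach only: max(1442/551, 431/37) = 11.65 servings → $8.15.
orange only: max(1442/232, 431/95) = 6.216 servings → $4.04.
sweet potato + broccoli with both tight: 1.752 servings and 2.877 servings → $3.85.
sweet potato + spinach: intersection lies outside the first quadrant.
sweet potato + orange with both tight: 1.192 servings and 4.273 servings → $3.73.
broccoli + spinach with both tight: 2.813 servings and 1.234 servings → $3.25.
broccoli + orange: the both-tight solution has a negative serving — not a feasible corner.
spinach + orange with both tight: 0.8455 servings and 4.208 servings → $3.33.
So the least-cost plan costs $3.25.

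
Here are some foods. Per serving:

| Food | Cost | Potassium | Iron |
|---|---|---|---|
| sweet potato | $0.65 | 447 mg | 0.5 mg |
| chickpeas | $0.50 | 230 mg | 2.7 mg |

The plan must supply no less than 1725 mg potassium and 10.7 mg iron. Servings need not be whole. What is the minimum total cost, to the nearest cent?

$3.10

Check every corner: each single food scaled to meet both minima, and each pair solved so both constraints bind.
sweet potato only: max(1725/447, 10.7/0.5) = 21.4 servings → $13.91.
chickpeas only: max(1725/230, 10.7/2.7) = 7.5 servings → $3.75.
sweet potato + chickpeas with both tight: 2.012 servings and 3.59 servings → $3.10.
So the least-cost plan costs $3.10.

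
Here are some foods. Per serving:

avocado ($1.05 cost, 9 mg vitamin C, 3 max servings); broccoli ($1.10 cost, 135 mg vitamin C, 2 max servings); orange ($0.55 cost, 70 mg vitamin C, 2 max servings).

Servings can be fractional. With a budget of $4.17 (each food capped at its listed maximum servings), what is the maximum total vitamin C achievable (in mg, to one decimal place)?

Vitamin C per dollar: orange 127.3, broccoli 122.7, avocado 8.571.
Take 2 servings of orange: spends $1.10, +140.0 mg vitamin C (running total 140.0 mg).
Take 2 servings of broccoli: spends $2.20, +270.0 mg vitamin C (running total 410.0 mg).
Take 0.8286 servings of avocado: spends $0.87, +7.5 mg vitamin C (running total 417.5 mg).
Filling greedily by vitamin C-per-dollar is optimal for one linear limit, giving 417.5 mg.

417.5 mg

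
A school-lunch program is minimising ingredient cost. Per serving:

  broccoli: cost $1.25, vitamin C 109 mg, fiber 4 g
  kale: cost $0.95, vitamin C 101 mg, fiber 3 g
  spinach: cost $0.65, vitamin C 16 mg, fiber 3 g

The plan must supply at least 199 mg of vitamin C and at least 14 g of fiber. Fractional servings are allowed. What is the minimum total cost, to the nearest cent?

$3.47

Minimising a linear cost over {vitamin C ≥ 199, fiber ≥ 14, servings ≥ 0} — the optimum is at a vertex, using one or two foods.
broccoli only: max(199/109, 14/4) = 3.5 servings → $4.38.
kale only: max(199/101, 14/3) = 4.667 servings → $4.43.
spinach only: max(199/16, 14/3) = 12.44 servings → $8.08.
broccoli + kale: intersection lies outside the first quadrant.
broccoli + spinach with both tight: 1.418 servings and 2.776 servings → $3.58.
kale + spinach with both tight: 1.463 servings and 3.204 servings → $3.47.
The minimum over all feasible corners is $3.47.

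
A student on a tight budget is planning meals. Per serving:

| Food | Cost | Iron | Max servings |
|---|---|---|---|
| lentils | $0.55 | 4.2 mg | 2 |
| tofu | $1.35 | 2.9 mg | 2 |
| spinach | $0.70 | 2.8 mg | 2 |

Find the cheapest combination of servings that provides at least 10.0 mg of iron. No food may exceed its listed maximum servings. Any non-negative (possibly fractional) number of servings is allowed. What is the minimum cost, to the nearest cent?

Cost per mg of iron: lentils $0.1310, spinach $0.2500, tofu $0.4655.
Take 2 servings of lentils: +8.4 mg iron for $1.10 (total $1.10, still need 1.6 mg).
Take 0.5714 servings of spinach: +1.6 mg iron for $0.40 (total $1.50, still need 0.0 mg).
Greedy by cheapest-per-mg is optimal for a single linear constraint, so the minimum cost is $1.50.

$1.50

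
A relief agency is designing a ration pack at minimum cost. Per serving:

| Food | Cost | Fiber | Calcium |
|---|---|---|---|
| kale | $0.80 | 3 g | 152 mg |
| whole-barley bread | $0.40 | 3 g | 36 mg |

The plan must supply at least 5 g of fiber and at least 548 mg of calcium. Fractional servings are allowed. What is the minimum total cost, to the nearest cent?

$2.88

This is a tiny linear program; its minimum lies at a vertex of the feasible set. List the vertices and price them.
kale only: max(5/3, 548/152) = 3.605 servings → $2.88.
whole-barley bread only: max(5/3, 548/36) = 15.22 servings → $6.09.
kale + whole-barley bread with both targets exact would need a negative amount; discard.
Cheapest feasible corner: $2.88.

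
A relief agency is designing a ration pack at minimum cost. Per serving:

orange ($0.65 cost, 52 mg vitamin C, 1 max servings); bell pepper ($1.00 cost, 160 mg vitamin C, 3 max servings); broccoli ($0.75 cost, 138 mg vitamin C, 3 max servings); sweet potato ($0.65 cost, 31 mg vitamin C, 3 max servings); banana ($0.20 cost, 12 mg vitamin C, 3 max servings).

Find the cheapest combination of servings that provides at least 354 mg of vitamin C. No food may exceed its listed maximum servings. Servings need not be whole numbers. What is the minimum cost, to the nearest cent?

Cost per mg of vitamin C: broccoli $0.0054, bell pepper $0.0063, orange $0.0125, banana $0.0167, sweet potato $0.0210.
Take 2.565 servings of broccoli: +354.0 mg vitamin C for $1.92 (total $1.92, still need 0.0 mg).
Filling from the cheapest source first is optimal under one linear minimum: $1.92.

$1.92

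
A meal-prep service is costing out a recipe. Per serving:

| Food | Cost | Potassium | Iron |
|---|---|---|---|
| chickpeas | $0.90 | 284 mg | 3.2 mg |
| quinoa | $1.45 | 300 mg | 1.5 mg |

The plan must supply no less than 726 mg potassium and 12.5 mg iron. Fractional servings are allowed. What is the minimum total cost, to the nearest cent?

$3.52

The cheapest plan sits at a corner of the feasible region — with two constraints it uses at most two foods.
chickpeas only: max(726/284, 12.5/3.2) = 3.906 servings → $3.52.
quinoa only: max(726/300, 12.5/1.5) = 8.333 servings → $12.08.
chickpeas + quinoa: intersection lies outside the first quadrant.
The minimum over all feasible corners is $3.52.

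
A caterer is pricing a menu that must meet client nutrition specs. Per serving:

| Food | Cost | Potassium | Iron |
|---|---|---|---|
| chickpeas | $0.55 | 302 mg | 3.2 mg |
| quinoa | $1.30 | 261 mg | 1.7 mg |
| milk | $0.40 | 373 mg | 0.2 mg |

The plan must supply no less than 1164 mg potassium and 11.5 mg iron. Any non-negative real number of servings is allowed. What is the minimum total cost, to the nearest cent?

$2.06

For a min-cost LP with two ≥-constraints, a basic feasible solution has at most two positive variables.
chickpeas only: max(1164/302, 11.5/3.2) = 3.854 servings → $2.12.
quinoa only: max(1164/261, 11.5/1.7) = 6.765 servings → $8.79.
milk only: max(1164/373, 11.5/0.2) = 57.5 servings → $23.00.
chickpeas + quinoa with both tight: 3.178 servings and 0.7825 servings → $2.77.
chickpeas + milk with both tight: 3.58 servings and 0.2222 servings → $2.06.
quinoa + milk: intersection lies outside the first quadrant.
The minimum over all feasible corners is $2.06.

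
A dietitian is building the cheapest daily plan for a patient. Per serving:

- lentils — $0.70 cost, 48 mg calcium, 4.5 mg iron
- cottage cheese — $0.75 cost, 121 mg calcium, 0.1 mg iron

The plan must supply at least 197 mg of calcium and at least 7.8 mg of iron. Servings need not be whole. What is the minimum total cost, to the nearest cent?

A basic optimal solution has at most two foods positive. Try each food alone and each pair with both targets met exactly.
lentils only: max(197/48, 7.8/4.5) = 4.104 servings → $2.87.
cottage cheese only: max(197/121, 7.8/0.1) = 78 servings → $58.50.
lentils + cottage cheese with both tight: 1.712 servings and 0.9489 servings → $1.91.
Cheapest feasible corner: $1.91.

$1.91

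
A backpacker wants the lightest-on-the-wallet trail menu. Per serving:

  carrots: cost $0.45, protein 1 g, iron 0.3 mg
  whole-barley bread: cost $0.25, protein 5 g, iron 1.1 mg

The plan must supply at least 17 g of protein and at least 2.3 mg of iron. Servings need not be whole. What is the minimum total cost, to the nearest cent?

The cheapest plan sits at a corner of the feasible region — with two constraints it uses at most two foods.
carrots only: max(17/1, 2.3/0.3) = 17 servings → $7.65.
whole-barley bread only: max(17/5, 2.3/1.1) = 3.4 servings → $0.85.
carrots + whole-barley bread: intersection lies outside the first quadrant.
So the least-cost plan costs $0.85.

$0.85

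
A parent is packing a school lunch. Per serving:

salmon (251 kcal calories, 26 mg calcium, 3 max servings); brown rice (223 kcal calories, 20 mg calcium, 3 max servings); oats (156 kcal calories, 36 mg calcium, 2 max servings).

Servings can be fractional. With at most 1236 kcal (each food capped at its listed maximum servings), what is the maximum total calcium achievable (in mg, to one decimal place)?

165.3 mg

Calcium per kcal: oats 0.2308, salmon 0.1036, brown rice 0.08969.
Take 2 servings of oats: uses 312 kcal, +72.0 mg calcium (running total 72.0 mg).
Take 3 servings of salmon: uses 753 kcal, +78.0 mg calcium (running total 150.0 mg).
Take 0.7668 servings of brown rice: uses 171 kcal, +15.3 mg calcium (running total 165.3 mg).
Filling greedily by calcium-per-kcal is optimal for one linear limit, giving 165.3 mg.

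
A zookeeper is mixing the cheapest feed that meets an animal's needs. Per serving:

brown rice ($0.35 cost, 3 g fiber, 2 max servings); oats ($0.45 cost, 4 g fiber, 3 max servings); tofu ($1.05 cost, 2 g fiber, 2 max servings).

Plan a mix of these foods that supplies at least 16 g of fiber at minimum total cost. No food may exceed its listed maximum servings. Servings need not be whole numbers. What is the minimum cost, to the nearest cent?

$1.82

Cost per g of fiber: oats $0.1125, brown rice $0.1167, tofu $0.5250.
Take 3 servings of oats: +12.0 g fiber for $1.35 (total $1.35, still need 4.0 g).
Take 1.333 servings of brown rice: +4.0 g fiber for $0.47 (total $1.82, still need 0.0 g).
Greedy by cheapest-per-g is optimal for a single linear constraint, so the minimum cost is $1.82.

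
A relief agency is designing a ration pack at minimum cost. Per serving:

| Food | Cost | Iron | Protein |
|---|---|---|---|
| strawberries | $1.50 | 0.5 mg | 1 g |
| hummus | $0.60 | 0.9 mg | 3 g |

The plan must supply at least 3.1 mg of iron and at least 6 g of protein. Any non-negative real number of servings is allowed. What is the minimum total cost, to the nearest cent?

The cheapest plan sits at a corner of the feasible region — with two constraints it uses at most two foods.
strawberries only: max(3.1/0.5, 6/1) = 6.2 servings → $9.30.
hummus only: max(3.1/0.9, 6/3) = 3.444 servings → $2.07.
strawberries + hummus with both targets exact would need a negative amount; discard.
So the least-cost plan costs $2.07.

$2.07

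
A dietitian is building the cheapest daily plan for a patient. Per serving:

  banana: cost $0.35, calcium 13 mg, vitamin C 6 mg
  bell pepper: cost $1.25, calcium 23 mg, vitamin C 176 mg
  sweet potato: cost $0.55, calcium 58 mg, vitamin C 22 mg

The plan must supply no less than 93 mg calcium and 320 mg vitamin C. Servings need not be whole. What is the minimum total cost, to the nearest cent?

banana only: max(93/13, 320/6) = 53.33 servings → $18.67.
bell pepper only: max(93/23, 320/176) = 4.043 servings → $5.05.
sweet potato only: max(93/58, 320/22) = 14.55 servings → $8.00.
banana + bell pepper with both tight: 4.19 servings and 1.675 servings → $3.56.
banana + sweet potato: intersection lies outside the first quadrant.
bell pepper + sweet potato with both tight: 1.702 servings and 0.9285 servings → $2.64.
Cheapest feasible corner: $2.64.

$2.64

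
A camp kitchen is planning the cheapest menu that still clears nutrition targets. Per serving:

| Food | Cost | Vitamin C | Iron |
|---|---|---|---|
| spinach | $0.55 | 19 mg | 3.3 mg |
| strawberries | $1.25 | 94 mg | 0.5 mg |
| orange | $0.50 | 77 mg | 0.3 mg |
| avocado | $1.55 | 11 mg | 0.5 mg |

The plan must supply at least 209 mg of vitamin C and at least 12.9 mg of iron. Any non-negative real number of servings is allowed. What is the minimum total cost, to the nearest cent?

Two binding constraints pin down two serving amounts, so the optimal mix uses at most two foods. The candidates are each food alone (scaled to the tighter of vitamin C/iron) and each pair with both constraints tight.
spinach only: max(209/19, 12.9/3.3) = 11 servings → $6.05.
strawberries only: max(209/94, 12.9/0.5) = 25.8 servings → $32.25.
orange only: max(209/77, 12.9/0.3) = 43 servings → $21.50.
avocado only: max(209/11, 12.9/0.5) = 25.8 servings → $39.99.
spinach + strawberries with both tight: 3.685 servings and 1.479 servings → $3.87.
spinach + orange with both tight: 3.746 servings and 1.79 servings → $2.96.
spinach + avocado with both tight: 1.396 servings and 16.59 servings → $26.48.
strawberries + orange: the both-tight solution has a negative serving — not a feasible corner.
strawberries + avocado: intersection lies outside the first quadrant.
orange + avocado with both targets exact would need a negative amount; discard.
Cheapest feasible corner: $2.96.

$2.96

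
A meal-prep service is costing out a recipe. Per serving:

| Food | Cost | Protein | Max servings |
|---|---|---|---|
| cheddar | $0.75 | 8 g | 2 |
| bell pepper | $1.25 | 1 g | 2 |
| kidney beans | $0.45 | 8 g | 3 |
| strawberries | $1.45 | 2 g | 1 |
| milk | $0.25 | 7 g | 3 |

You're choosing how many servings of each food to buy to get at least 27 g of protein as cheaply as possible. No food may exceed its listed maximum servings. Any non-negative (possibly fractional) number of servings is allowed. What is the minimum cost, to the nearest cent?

Cost per g of protein: milk $0.0357, kidney beans $0.0563, cheddar $0.0938, strawberries $0.7250, bell pepper $1.2500.
Take 3 servings of milk: +21.0 g protein for $0.75 (total $0.75, still need 6.0 g).
Take 0.75 servings of kidney beans: +6.0 g protein for $0.34 (total $1.09, still need 0.0 g).
Filling from the cheapest source first is optimal under one linear minimum: $1.09.

$1.09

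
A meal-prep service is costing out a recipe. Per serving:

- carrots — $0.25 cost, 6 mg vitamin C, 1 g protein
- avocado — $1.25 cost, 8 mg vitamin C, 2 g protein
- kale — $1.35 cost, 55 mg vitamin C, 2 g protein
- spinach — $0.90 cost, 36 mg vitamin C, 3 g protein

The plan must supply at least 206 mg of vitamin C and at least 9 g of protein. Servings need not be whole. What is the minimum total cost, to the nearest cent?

$5.07

This is a tiny linear program; its minimum lies at a vertex of the feasible set. List the vertices and price them.
carrots only: max(206/6, 9/1) = 34.33 servings → $8.58.
avocado only: max(206/8, 9/2) = 25.75 servings → $32.19.
kale only: max(206/55, 9/2) = 4.5 servings → $6.08.
spinach only: max(206/36, 9/3) = 5.722 servings → $5.15.
carrots + avocado: the both-tight solution has a negative serving — not a feasible corner.
carrots + kale with both tight: 1.93 servings and 3.535 servings → $5.25.
carrots + spinach with both targets exact would need a negative amount; discard.
avocado + kale with both tight: 0.883 servings and 3.617 servings → $5.99.
avocado + spinach: intersection lies outside the first quadrant.
kale + spinach with both tight: 3.161 servings and 0.8925 servings → $5.07.
The minimum over all feasible corners is $5.07.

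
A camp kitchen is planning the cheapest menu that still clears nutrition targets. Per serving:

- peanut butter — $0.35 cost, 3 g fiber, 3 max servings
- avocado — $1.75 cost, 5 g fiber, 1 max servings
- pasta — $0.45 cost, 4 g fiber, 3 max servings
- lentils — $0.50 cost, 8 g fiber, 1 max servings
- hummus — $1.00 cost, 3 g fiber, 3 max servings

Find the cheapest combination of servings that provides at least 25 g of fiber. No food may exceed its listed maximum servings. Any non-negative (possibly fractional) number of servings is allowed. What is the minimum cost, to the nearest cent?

Cost per g of fiber: lentils $0.0625, pasta $0.1125, peanut butter $0.1167, hummus $0.3333, avocado $0.3500.
Take 1 serving of lentils: +8.0 g fiber for $0.50 (total $0.50, still need 17.0 g).
Take 3 servings of pasta: +12.0 g fiber for $1.35 (total $1.85, still need 5.0 g).
Take 1.667 servings of peanut butter: +5.0 g fiber for $0.58 (total $2.43, still need 0.0 g).
Filling from the cheapest source first is optimal under one linear minimum: $2.43.

$2.43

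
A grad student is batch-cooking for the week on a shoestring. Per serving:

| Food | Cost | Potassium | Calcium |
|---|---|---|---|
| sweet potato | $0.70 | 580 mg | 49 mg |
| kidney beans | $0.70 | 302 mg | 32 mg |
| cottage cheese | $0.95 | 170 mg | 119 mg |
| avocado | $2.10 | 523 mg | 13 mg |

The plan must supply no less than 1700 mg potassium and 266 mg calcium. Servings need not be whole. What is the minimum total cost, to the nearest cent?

sweet potato only: max(1700/580, 266/49) = 5.429 servings → $3.80.
kidney beans only: max(1700/302, 266/32) = 8.312 servings → $5.82.
cottage cheese only: max(1700/170, 266/119) = 10 servings → $9.50.
avocado only: max(1700/523, 266/13) = 20.46 servings → $42.97.
sweet potato + kidney beans: intersection lies outside the first quadrant.
sweet potato + cottage cheese with both tight: 2.588 servings and 1.17 servings → $2.92.
sweet potato + avocado: intersection lies outside the first quadrant.
kidney beans + cottage cheese with both tight: 5.151 servings and 0.8503 servings → $4.41.
kidney beans + avocado with both targets exact would need a negative amount; discard.
cottage cheese + avocado with both tight: 1.949 servings and 2.617 servings → $7.35.
Cheapest feasible corner: $2.92.

$2.92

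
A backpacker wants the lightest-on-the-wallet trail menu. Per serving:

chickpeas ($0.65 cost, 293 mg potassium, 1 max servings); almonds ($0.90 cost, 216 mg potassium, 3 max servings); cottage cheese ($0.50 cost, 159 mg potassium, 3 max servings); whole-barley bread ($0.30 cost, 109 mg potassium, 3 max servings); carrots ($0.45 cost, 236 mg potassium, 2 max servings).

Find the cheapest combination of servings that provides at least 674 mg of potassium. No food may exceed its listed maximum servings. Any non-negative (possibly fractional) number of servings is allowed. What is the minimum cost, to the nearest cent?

Cost per mg of potassium: carrots $0.0019, chickpeas $0.0022, whole-barley bread $0.0028, cottage cheese $0.0031, almonds $0.0042.
Take 2 servings of carrots: +472.0 mg potassium for $0.90 (total $0.90, still need 202.0 mg).
Take 0.6894 servings of chickpeas: +202.0 mg potassium for $0.45 (total $1.35, still need 0.0 mg).
Filling from the cheapest source first is optimal under one linear minimum: $1.35.

$1.35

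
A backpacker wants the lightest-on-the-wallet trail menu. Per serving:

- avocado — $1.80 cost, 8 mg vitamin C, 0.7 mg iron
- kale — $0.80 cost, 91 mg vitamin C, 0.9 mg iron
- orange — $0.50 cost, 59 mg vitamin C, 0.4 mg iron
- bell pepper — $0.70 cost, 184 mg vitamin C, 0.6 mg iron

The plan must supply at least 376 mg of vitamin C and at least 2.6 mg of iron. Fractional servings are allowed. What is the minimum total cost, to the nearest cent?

$2.46

At the optimum either one food covers both requirements or two foods hit both targets exactly; no other combination can be cheaper.
avocado only: max(376/8, 2.6/0.7) = 47 servings → $84.60.
kale only: max(376/91, 2.6/0.9) = 4.132 servings → $3.31.
orange only: max(376/59, 2.6/0.4) = 6.5 servings → $3.25.
bell pepper only: max(376/184, 2.6/0.6) = 4.333 servings → $3.03.
avocado + kale with both targets exact would need a negative amount; discard.
avocado + orange with both tight: 0.07874 servings and 6.362 servings → $3.32.
avocado + bell pepper with both tight: 2.039 servings and 1.955 servings → $5.04.
kale + orange with both tight: 0.1796 servings and 6.096 servings → $3.19.
kale + bell pepper with both tight: 2.277 servings and 0.9171 servings → $2.46.
orange + bell pepper: intersection lies outside the first quadrant.
Cheapest feasible corner: $2.46.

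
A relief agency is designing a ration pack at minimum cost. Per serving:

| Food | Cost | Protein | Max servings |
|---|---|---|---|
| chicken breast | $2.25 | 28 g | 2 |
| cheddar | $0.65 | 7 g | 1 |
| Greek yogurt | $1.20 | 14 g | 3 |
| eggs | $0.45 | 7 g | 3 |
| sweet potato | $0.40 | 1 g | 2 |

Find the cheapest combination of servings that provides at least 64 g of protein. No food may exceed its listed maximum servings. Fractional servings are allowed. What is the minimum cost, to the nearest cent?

Cost per g of protein: eggs $0.0643, chicken breast $0.0804, Greek yogurt $0.0857, cheddar $0.0929, sweet potato $0.4000.
Take 3 servings of eggs: +21.0 g protein for $1.35 (total $1.35, still need 43.0 g).
Take 1.536 servings of chicken breast: +43.0 g protein for $3.46 (total $4.81, still need 0.0 g).
Filling from the cheapest source first is optimal under one linear minimum: $4.81.

$4.81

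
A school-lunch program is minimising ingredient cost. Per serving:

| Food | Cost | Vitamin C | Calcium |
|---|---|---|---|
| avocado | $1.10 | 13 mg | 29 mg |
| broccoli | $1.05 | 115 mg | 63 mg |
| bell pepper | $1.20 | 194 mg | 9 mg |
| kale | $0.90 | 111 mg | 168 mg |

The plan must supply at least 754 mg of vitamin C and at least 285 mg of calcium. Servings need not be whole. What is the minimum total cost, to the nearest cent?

Minimising a linear cost over {vitamin C ≥ 754, calcium ≥ 285, servings ≥ 0} — the optimum is at a vertex, using one or two foods.
avocado only: max(754/13, 285/29) = 58 servings → $63.80.
broccoli only: max(754/115, 285/63) = 6.557 servings → $6.88.
bell pepper only: max(754/194, 285/9) = 31.67 servings → $38.00.
kale only: max(754/111, 285/168) = 6.793 servings → $6.11.
avocado + broccoli: intersection lies outside the first quadrant.
avocado + bell pepper with both tight: 8.805 servings and 3.297 servings → $13.64.
avocado + kale: intersection lies outside the first quadrant.
broccoli + bell pepper with both tight: 4.336 servings and 1.316 servings → $6.13.
broccoli + kale: intersection lies outside the first quadrant.
bell pepper + kale with both tight: 3.008 servings and 1.535 servings → $4.99.
So the least-cost plan costs $4.99.

$4.99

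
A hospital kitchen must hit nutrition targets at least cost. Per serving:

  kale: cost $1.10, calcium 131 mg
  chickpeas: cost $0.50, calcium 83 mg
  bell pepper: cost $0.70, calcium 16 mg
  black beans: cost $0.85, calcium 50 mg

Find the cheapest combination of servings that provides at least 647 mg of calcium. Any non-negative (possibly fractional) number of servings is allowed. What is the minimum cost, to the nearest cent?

Cost per mg of calcium: chickpeas $0.0060, kale $0.0084, black beans $0.0170, bell pepper $0.0437.
With no serving limits, use only chickpeas: 647 mg / 83 mg = 7.795 servings × $0.50 = $3.90.

$3.90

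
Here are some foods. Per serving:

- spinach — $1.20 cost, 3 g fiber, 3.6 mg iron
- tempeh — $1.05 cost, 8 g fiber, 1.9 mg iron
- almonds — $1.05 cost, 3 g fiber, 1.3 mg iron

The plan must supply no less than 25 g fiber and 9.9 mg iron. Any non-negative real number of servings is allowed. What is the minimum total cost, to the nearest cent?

The cheapest plan sits at a corner of the feasible region — with two constraints it uses at most two foods.
spinach only: max(25/3, 9.9/3.6) = 8.333 servings → $10.00.
tempeh only: max(25/8, 9.9/1.9) = 5.211 servings → $5.47.
almonds only: max(25/3, 9.9/1.3) = 8.333 servings → $8.75.
spinach + tempeh with both tight: 1.372 servings and 2.61 servings → $4.39.
spinach + almonds: intersection lies outside the first quadrant.
tempeh + almonds with both tight: 0.5957 servings and 6.745 servings → $7.71.
The minimum over all feasible corners is $4.39.

$4.39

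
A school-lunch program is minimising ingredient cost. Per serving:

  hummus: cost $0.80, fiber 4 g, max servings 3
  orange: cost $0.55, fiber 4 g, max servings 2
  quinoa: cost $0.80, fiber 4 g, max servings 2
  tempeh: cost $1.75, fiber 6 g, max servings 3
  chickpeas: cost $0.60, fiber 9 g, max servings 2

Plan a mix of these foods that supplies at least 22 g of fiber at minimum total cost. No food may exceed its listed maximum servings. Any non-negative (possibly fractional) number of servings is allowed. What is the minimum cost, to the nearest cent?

Cost per g of fiber: chickpeas $0.0667, orange $0.1375, hummus $0.2000, quinoa $0.2000, tempeh $0.2917.
Take 2 servings of chickpeas: +18.0 g fiber for $1.20 (total $1.20, still need 4.0 g).
Take 1 serving of orange: +4.0 g fiber for $0.55 (total $1.75, still need 0.0 g).
Greedy by cheapest-per-g is optimal for a single linear constraint, so the minimum cost is $1.75.

$1.75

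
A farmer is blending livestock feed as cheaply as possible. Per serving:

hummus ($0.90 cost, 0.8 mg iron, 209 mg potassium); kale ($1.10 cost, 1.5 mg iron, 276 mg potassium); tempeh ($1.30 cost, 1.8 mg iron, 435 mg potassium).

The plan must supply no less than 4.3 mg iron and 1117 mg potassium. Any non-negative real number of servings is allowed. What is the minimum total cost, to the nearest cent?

hummus only: max(4.3/0.8, 1117/209) = 5.375 servings → $4.84.
kale only: max(4.3/1.5, 1117/276) = 4.047 servings → $4.45.
tempeh only: max(4.3/1.8, 1117/435) = 2.568 servings → $3.34.
hummus + kale with both tight: 5.272 servings and 0.05502 servings → $4.81.
hummus + tempeh with both tight: 4.968 servings and 0.1809 servings → $4.71.
kale + tempeh: intersection lies outside the first quadrant.
Cheapest feasible corner: $3.34.

$3.34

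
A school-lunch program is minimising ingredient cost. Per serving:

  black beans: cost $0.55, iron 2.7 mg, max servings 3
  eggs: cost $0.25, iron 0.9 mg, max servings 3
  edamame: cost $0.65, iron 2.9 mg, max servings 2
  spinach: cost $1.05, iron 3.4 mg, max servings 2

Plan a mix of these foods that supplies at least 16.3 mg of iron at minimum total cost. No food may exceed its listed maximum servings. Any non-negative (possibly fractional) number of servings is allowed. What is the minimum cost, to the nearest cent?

Cost per mg of iron: black beans $0.2037, edamame $0.2241, eggs $0.2778, spinach $0.3088.
Take 3 servings of black beans: +8.1 mg iron for $1.65 (total $1.65, still need 8.2 mg).
Take 2 servings of edamame: +5.8 mg iron for $1.30 (total $2.95, still need 2.4 mg).
Take 2.667 servings of eggs: +2.4 mg iron for $0.67 (total $3.62, still need 0.0 mg).
Greedy by cheapest-per-mg is optimal for a single linear constraint, so the minimum cost is $3.62.

$3.62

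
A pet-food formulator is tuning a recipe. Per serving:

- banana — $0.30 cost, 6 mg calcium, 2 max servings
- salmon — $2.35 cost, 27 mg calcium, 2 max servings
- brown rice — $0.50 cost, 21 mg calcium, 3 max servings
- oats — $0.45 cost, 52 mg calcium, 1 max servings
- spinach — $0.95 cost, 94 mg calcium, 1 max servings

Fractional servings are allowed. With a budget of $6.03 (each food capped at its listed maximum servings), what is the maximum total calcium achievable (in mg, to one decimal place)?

250.1 mg

Calcium per dollar: oats 115.6, spinach 98.95, brown rice 42, banana 20, salmon 11.49.
Take 1 serving of oats: spends $0.45, +52.0 mg calcium (running total 52.0 mg).
Take 1 serving of spinach: spends $0.95, +94.0 mg calcium (running total 146.0 mg).
Take 3 servings of brown rice: spends $1.50, +63.0 mg calcium (running total 209.0 mg).
Take 2 servings of banana: spends $0.60, +12.0 mg calcium (running total 221.0 mg).
Take 1.077 servings of salmon: spends $2.53, +29.1 mg calcium (running total 250.1 mg).
Filling greedily by calcium-per-dollar is optimal for one linear limit, giving 250.1 mg.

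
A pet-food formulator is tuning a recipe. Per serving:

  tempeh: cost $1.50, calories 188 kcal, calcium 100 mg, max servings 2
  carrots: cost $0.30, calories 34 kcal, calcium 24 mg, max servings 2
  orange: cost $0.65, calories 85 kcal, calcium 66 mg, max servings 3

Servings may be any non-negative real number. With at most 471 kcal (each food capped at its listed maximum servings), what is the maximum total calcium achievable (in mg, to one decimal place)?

324.7 mg

Calcium per kcal: orange 0.7765, carrots 0.7059, tempeh 0.5319.
Take 3 servings of orange: uses 255 kcal, +198.0 mg calcium (running total 198.0 mg).
Take 2 servings of carrots: uses 68 kcal, +48.0 mg calcium (running total 246.0 mg).
Take 0.7872 servings of tempeh: uses 148 kcal, +78.7 mg calcium (running total 324.7 mg).
Greedy by best ratio exhausts the calories allowance optimally: 324.7 mg.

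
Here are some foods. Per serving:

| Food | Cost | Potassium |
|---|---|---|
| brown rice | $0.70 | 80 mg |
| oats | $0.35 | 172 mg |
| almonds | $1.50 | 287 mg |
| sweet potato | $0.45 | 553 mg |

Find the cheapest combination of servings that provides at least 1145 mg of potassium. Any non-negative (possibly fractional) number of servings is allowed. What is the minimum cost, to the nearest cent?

$0.93

Cost per mg of potassium: sweet potato $0.0008, oats $0.0020, almonds $0.0052, brown rice $0.0088.
With no serving limits, use only sweet potato: 1145 mg / 553 mg = 2.071 servings × $0.45 = $0.93.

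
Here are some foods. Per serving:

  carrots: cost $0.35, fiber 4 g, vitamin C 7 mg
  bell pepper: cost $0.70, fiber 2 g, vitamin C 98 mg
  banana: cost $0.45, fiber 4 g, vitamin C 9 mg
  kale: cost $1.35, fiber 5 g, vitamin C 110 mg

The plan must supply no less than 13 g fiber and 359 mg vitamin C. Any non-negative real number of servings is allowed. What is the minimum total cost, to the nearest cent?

At the optimum either one food covers both requirements or two foods hit both targets exactly; no other combination can be cheaper.
carrots only: max(13/4, 359/7) = 51.29 servings → $17.95.
bell pepper only: max(13/2, 359/98) = 6.5 servings → $4.55.
banana only: max(13/4, 359/9) = 39.89 servings → $17.95.
kale only: max(13/5, 359/110) = 3.264 servings → $4.41.
carrots + bell pepper with both tight: 1.471 servings and 3.558 servings → $3.01.
carrots + banana with both targets exact would need a negative amount; discard.
carrots + kale: intersection lies outside the first quadrant.
bell pepper + banana with both tight: 3.527 servings and 1.487 servings → $3.14.
bell pepper + kale with both tight: 1.352 servings and 2.059 servings → $3.73.
banana + kale: intersection lies outside the first quadrant.
So the least-cost plan costs $3.01.

$3.01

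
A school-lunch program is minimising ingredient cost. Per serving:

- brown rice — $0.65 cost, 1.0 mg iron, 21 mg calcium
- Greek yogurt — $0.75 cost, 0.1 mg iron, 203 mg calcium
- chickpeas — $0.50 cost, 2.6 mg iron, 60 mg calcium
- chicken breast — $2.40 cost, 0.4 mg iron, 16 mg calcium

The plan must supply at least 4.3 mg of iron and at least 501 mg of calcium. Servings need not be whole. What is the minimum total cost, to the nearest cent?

At the optimum either one food covers both requirements or two foods hit both targets exactly; no other combination can be cheaper.
brown rice only: max(4.3/1.0, 501/21) = 23.86 servings → $15.51.
Greek yogurt only: max(4.3/0.1, 501/203) = 43 servings → $32.25.
chickpeas only: max(4.3/2.6, 501/60) = 8.35 servings → $4.17.
chicken breast only: max(4.3/0.4, 501/16) = 31.31 servings → $75.15.
brown rice + Greek yogurt with both tight: 4.096 servings and 2.044 servings → $4.20.
brown rice + chickpeas: the both-tight solution has a negative serving — not a feasible corner.
brown rice + chicken breast: the both-tight solution has a negative serving — not a feasible corner.
Greek yogurt + chickpeas with both tight: 2.002 servings and 1.577 servings → $2.29.
Greek yogurt + chicken breast with both tight: 1.653 servings and 10.34 servings → $26.05.
chickpeas + chicken breast: intersection lies outside the first quadrant.
So the least-cost plan costs $2.29.

$2.29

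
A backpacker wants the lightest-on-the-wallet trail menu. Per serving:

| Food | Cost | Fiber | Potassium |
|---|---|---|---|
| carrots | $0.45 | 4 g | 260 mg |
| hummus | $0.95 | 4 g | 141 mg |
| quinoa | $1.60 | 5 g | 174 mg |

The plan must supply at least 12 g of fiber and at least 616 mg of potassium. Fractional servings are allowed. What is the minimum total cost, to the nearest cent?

Check every corner: each single food scaled to meet both minima, and each pair solved so both constraints bind.
carrots only: max(12/4, 616/260) = 3 servings → $1.35.
hummus only: max(12/4, 616/141) = 4.369 servings → $4.15.
quinoa only: max(12/5, 616/174) = 3.54 servings → $5.66.
carrots + hummus with both tight: 1.622 servings and 1.378 servings → $2.04.
carrots + quinoa with both tight: 1.642 servings and 1.086 servings → $2.48.
hummus + quinoa: the both-tight solution has a negative serving — not a feasible corner.
Cheapest feasible corner: $1.35.

$1.35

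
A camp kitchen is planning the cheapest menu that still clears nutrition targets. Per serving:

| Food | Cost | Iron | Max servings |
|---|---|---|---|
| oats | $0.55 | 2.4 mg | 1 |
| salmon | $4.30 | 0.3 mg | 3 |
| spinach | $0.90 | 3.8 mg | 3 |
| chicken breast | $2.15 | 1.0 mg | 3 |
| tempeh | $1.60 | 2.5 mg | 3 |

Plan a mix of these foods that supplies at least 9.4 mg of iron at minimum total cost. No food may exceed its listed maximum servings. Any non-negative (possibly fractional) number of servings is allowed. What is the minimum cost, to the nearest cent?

$2.21

Cost per mg of iron: oats $0.2292, spinach $0.2368, tempeh $0.6400, chicken breast $2.1500, salmon $14.3333.
Take 1 serving of oats: +2.4 mg iron for $0.55 (total $0.55, still need 7.0 mg).
Take 1.842 servings of spinach: +7.0 mg iron for $1.66 (total $2.21, still need 0.0 mg).
Filling from the cheapest source first is optimal under one linear minimum: $2.21.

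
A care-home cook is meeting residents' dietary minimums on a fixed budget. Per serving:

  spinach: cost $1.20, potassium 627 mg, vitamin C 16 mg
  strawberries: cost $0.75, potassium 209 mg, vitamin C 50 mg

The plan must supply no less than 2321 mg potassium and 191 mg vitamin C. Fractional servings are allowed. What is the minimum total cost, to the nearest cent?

$5.47

At the optimum either one food covers both requirements or two foods hit both targets exactly; no other combination can be cheaper.
spinach only: max(2321/627, 191/16) = 11.94 servings → $14.32.
strawberries only: max(2321/209, 191/50) = 11.11 servings → $8.33.
spinach + strawberries with both tight: 2.718 servings and 2.95 servings → $5.47.
So the least-cost plan costs $5.47.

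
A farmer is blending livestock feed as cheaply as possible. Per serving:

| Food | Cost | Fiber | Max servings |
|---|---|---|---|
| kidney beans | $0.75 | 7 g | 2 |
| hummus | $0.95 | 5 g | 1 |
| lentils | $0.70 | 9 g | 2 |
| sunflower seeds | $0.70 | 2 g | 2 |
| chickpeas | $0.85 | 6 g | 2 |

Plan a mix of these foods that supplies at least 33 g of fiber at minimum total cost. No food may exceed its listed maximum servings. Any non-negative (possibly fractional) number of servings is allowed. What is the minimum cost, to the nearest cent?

Cost per g of fiber: lentils $0.0778, kidney beans $0.1071, chickpeas $0.1417, hummus $0.1900, sunflower seeds $0.3500.
Take 2 servings of lentils: +18.0 g fiber for $1.40 (total $1.40, still need 15.0 g).
Take 2 servings of kidney beans: +14.0 g fiber for $1.50 (total $2.90, still need 1.0 g).
Take 0.1667 servings of chickpeas: +1.0 g fiber for $0.14 (total $3.04, still need 0.0 g).
Greedy by cheapest-per-g is optimal for a single linear constraint, so the minimum cost is $3.04.

$3.04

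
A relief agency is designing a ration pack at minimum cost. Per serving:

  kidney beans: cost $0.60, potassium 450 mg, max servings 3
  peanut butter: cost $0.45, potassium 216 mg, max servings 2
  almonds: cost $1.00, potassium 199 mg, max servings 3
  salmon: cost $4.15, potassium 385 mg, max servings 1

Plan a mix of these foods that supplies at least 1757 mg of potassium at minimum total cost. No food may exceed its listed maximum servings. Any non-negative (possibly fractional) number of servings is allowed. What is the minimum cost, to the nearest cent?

$2.65

Cost per mg of potassium: kidney beans $0.0013, peanut butter $0.0021, almonds $0.0050, salmon $0.0108.
Take 3 servings of kidney beans: +1350.0 mg potassium for $1.80 (total $1.80, still need 407.0 mg).
Take 1.884 servings of peanut butter: +407.0 mg potassium for $0.85 (total $2.65, still need 0.0 mg).
Filling from the cheapest source first is optimal under one linear minimum: $2.65.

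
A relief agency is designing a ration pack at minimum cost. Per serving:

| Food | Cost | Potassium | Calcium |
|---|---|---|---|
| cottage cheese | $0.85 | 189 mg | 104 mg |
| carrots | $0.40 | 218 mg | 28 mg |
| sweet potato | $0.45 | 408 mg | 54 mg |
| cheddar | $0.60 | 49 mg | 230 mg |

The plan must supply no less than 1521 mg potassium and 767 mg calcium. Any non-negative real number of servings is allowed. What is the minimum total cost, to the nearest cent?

At the optimum either one food covers both requirements or two foods hit both targets exactly; no other combination can be cheaper.
cottage cheese only: max(1521/189, 767/104) = 8.048 servings → $6.84.
carrots only: max(1521/218, 767/28) = 27.39 servings → $10.96.
sweet potato only: max(1521/408, 767/54) = 14.2 servings → $6.39.
cheddar only: max(1521/49, 767/230) = 31.04 servings → $18.62.
cottage cheese + carrots with both tight: 7.17 servings and 0.7607 servings → $6.40.
cottage cheese + sweet potato with both tight: 7.162 servings and 0.4103 servings → $6.27.
cottage cheese + cheddar: intersection lies outside the first quadrant.
carrots + sweet potato: the both-tight solution has a negative serving — not a feasible corner.
carrots + cheddar with both tight: 6.403 servings and 2.555 servings → $4.09.
sweet potato + cheddar with both tight: 3.424 servings and 2.531 servings → $3.06.
Cheapest feasible corner: $3.06.

$3.06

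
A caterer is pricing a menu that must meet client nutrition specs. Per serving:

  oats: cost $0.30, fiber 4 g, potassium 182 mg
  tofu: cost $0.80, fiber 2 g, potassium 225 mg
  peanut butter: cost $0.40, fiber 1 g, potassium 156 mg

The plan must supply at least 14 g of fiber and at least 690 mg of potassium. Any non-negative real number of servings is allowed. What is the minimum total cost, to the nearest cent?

Two binding constraints pin down two serving amounts, so the optimal mix uses at most two foods. The candidates are each food alone (scaled to the tighter of fiber/potassium) and each pair with both constraints tight.
oats only: max(14/4, 690/182) = 3.791 servings → $1.14.
tofu only: max(14/2, 690/225) = 7 servings → $5.60.
peanut butter only: max(14/1, 690/156) = 14 servings → $5.60.
oats + tofu with both tight: 3.302 servings and 0.3955 servings → $1.31.
oats + peanut butter with both tight: 3.38 servings and 0.4796 servings → $1.21.
tofu + peanut butter with both targets exact would need a negative amount; discard.
So the least-cost plan costs $1.14.

$1.14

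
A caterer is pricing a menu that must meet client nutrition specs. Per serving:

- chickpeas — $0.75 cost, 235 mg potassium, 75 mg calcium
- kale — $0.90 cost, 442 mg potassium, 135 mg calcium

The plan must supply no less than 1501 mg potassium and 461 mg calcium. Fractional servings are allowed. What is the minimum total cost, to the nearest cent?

$3.07

An LP optimum is at a vertex; with two nutrient constraints at most two foods are used. Check each candidate.
chickpeas only: max(1501/235, 461/75) = 6.387 servings → $4.79.
kale only: max(1501/442, 461/135) = 3.415 servings → $3.07.
chickpeas + kale with both tight: 0.7909 servings and 2.975 servings → $3.27.
Cheapest feasible corner: $3.07.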